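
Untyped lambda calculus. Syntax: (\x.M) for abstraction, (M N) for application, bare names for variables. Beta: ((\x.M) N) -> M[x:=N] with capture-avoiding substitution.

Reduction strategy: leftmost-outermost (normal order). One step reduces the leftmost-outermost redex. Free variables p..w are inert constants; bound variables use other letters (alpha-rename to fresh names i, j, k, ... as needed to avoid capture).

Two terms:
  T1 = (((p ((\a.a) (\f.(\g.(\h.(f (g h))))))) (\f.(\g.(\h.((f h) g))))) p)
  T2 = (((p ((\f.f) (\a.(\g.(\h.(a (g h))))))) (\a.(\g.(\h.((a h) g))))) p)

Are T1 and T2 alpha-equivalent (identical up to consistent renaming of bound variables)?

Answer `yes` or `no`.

Term 1: (((p ((\a.a) (\f.(\g.(\h.(f (g h))))))) (\f.(\g.(\h.((f h) g))))) p)
Term 2: (((p ((\f.f) (\a.(\g.(\h.(a (g h))))))) (\a.(\g.(\h.((a h) g))))) p)
Alpha-equivalence: compare structure up to binder renaming.
Result: True

Answer: yes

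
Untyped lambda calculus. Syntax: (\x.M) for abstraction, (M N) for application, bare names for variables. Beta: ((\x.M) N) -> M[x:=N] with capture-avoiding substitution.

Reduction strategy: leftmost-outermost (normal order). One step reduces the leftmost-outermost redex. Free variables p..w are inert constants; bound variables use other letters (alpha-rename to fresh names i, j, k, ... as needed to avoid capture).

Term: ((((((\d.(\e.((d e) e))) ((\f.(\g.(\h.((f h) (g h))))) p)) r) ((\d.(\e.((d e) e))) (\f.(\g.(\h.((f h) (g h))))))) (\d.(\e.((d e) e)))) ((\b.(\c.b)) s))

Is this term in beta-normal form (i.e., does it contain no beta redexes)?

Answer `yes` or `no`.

Answer: no

Derivation:
Term: ((((((\d.(\e.((d e) e))) ((\f.(\g.(\h.((f h) (g h))))) p)) r) ((\d.(\e.((d e) e))) (\f.(\g.(\h.((f h) (g h))))))) (\d.(\e.((d e) e)))) ((\b.(\c.b)) s))
Found 4 beta redex(es).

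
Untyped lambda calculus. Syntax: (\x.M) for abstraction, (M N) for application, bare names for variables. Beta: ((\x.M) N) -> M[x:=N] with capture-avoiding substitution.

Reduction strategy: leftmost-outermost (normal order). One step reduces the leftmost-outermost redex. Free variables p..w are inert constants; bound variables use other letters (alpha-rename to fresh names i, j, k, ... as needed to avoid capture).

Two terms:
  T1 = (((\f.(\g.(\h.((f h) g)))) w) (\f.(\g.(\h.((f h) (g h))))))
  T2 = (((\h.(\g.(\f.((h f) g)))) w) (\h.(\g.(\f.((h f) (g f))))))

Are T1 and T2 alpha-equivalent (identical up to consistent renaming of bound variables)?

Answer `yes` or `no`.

Answer: yes

Derivation:
Term 1: (((\f.(\g.(\h.((f h) g)))) w) (\f.(\g.(\h.((f h) (g h))))))
Term 2: (((\h.(\g.(\f.((h f) g)))) w) (\h.(\g.(\f.((h f) (g f))))))
Alpha-equivalence: compare structure up to binder renaming.
Result: True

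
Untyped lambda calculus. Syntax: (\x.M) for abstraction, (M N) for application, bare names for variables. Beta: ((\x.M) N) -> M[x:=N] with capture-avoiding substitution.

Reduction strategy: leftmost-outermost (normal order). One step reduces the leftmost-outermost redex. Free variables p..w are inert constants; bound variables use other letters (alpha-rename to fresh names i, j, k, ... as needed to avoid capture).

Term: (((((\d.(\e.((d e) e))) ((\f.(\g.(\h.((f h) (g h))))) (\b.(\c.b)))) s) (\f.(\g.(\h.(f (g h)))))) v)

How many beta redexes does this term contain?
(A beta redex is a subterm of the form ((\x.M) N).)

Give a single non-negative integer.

Term: (((((\d.(\e.((d e) e))) ((\f.(\g.(\h.((f h) (g h))))) (\b.(\c.b)))) s) (\f.(\g.(\h.(f (g h)))))) v)
  Redex: ((\d.(\e.((d e) e))) ((\f.(\g.(\h.((f h) (g h))))) (\b.(\c.b))))
  Redex: ((\f.(\g.(\h.((f h) (g h))))) (\b.(\c.b)))
Total redexes: 2

Answer: 2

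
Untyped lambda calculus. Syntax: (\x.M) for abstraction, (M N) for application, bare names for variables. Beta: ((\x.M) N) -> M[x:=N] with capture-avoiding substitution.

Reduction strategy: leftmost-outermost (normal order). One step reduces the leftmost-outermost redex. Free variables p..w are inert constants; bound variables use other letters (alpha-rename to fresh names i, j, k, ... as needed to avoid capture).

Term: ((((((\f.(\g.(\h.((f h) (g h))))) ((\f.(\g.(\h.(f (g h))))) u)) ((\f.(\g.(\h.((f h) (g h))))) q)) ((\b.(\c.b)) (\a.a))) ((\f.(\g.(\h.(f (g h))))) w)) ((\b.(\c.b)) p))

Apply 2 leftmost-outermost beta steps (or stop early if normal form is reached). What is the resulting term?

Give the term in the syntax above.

Step 0: ((((((\f.(\g.(\h.((f h) (g h))))) ((\f.(\g.(\h.(f (g h))))) u)) ((\f.(\g.(\h.((f h) (g h))))) q)) ((\b.(\c.b)) (\a.a))) ((\f.(\g.(\h.(f (g h))))) w)) ((\b.(\c.b)) p))
Step 1: (((((\g.(\h.((((\f.(\g.(\h.(f (g h))))) u) h) (g h)))) ((\f.(\g.(\h.((f h) (g h))))) q)) ((\b.(\c.b)) (\a.a))) ((\f.(\g.(\h.(f (g h))))) w)) ((\b.(\c.b)) p))
Step 2: ((((\h.((((\f.(\g.(\h.(f (g h))))) u) h) (((\f.(\g.(\h.((f h) (g h))))) q) h))) ((\b.(\c.b)) (\a.a))) ((\f.(\g.(\h.(f (g h))))) w)) ((\b.(\c.b)) p))

Answer: ((((\h.((((\f.(\g.(\h.(f (g h))))) u) h) (((\f.(\g.(\h.((f h) (g h))))) q) h))) ((\b.(\c.b)) (\a.a))) ((\f.(\g.(\h.(f (g h))))) w)) ((\b.(\c.b)) p))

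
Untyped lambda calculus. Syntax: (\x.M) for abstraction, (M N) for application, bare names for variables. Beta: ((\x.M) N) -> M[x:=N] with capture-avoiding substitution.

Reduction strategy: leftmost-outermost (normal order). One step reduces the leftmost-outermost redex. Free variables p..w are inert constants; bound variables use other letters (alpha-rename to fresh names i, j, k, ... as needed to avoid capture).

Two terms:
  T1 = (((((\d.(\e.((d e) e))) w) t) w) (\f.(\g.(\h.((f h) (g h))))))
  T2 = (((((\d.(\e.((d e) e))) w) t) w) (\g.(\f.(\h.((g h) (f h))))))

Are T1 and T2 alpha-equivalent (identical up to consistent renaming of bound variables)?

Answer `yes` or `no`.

Answer: yes

Derivation:
Term 1: (((((\d.(\e.((d e) e))) w) t) w) (\f.(\g.(\h.((f h) (g h))))))
Term 2: (((((\d.(\e.((d e) e))) w) t) w) (\g.(\f.(\h.((g h) (f h))))))
Alpha-equivalence: compare structure up to binder renaming.
Result: True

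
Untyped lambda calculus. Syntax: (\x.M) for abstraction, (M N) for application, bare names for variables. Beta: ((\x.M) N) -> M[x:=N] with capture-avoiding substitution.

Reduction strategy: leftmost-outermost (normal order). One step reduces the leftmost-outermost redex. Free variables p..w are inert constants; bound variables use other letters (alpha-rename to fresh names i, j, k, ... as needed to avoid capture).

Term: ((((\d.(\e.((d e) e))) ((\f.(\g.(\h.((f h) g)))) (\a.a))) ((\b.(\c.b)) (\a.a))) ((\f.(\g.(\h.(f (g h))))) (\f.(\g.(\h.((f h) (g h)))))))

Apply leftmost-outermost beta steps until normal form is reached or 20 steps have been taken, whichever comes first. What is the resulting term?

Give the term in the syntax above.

Answer: (\g.(\h.(\i.(\j.(((g h) j) (i j))))))

Derivation:
Step 0: ((((\d.(\e.((d e) e))) ((\f.(\g.(\h.((f h) g)))) (\a.a))) ((\b.(\c.b)) (\a.a))) ((\f.(\g.(\h.(f (g h))))) (\f.(\g.(\h.((f h) (g h)))))))
Step 1: (((\e.((((\f.(\g.(\h.((f h) g)))) (\a.a)) e) e)) ((\b.(\c.b)) (\a.a))) ((\f.(\g.(\h.(f (g h))))) (\f.(\g.(\h.((f h) (g h)))))))
Step 2: (((((\f.(\g.(\h.((f h) g)))) (\a.a)) ((\b.(\c.b)) (\a.a))) ((\b.(\c.b)) (\a.a))) ((\f.(\g.(\h.(f (g h))))) (\f.(\g.(\h.((f h) (g h)))))))
Step 3: ((((\g.(\h.(((\a.a) h) g))) ((\b.(\c.b)) (\a.a))) ((\b.(\c.b)) (\a.a))) ((\f.(\g.(\h.(f (g h))))) (\f.(\g.(\h.((f h) (g h)))))))
Step 4: (((\h.(((\a.a) h) ((\b.(\c.b)) (\a.a)))) ((\b.(\c.b)) (\a.a))) ((\f.(\g.(\h.(f (g h))))) (\f.(\g.(\h.((f h) (g h)))))))
Step 5: ((((\a.a) ((\b.(\c.b)) (\a.a))) ((\b.(\c.b)) (\a.a))) ((\f.(\g.(\h.(f (g h))))) (\f.(\g.(\h.((f h) (g h)))))))
Step 6: ((((\b.(\c.b)) (\a.a)) ((\b.(\c.b)) (\a.a))) ((\f.(\g.(\h.(f (g h))))) (\f.(\g.(\h.((f h) (g h)))))))
Step 7: (((\c.(\a.a)) ((\b.(\c.b)) (\a.a))) ((\f.(\g.(\h.(f (g h))))) (\f.(\g.(\h.((f h) (g h)))))))
Step 8: ((\a.a) ((\f.(\g.(\h.(f (g h))))) (\f.(\g.(\h.((f h) (g h)))))))
Step 9: ((\f.(\g.(\h.(f (g h))))) (\f.(\g.(\h.((f h) (g h))))))
Step 10: (\g.(\h.((\f.(\g.(\h.((f h) (g h))))) (g h))))
Step 11: (\g.(\h.(\i.(\j.(((g h) j) (i j))))))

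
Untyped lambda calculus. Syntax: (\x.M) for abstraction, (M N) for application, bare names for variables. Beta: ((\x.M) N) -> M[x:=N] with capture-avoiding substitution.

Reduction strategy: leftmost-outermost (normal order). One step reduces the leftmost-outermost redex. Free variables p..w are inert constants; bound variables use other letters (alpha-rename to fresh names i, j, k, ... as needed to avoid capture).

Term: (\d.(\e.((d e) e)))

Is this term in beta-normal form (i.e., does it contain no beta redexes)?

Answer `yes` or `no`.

Term: (\d.(\e.((d e) e)))
No beta redexes found.

Answer: yes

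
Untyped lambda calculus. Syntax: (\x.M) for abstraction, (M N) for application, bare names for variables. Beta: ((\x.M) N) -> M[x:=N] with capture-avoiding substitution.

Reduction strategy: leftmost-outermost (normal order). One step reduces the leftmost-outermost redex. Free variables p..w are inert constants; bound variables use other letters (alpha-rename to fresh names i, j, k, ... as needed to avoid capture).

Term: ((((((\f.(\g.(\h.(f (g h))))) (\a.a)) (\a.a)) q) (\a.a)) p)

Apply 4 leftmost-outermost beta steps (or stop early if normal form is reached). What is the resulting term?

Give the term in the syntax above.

Step 0: ((((((\f.(\g.(\h.(f (g h))))) (\a.a)) (\a.a)) q) (\a.a)) p)
Step 1: (((((\g.(\h.((\a.a) (g h)))) (\a.a)) q) (\a.a)) p)
Step 2: ((((\h.((\a.a) ((\a.a) h))) q) (\a.a)) p)
Step 3: ((((\a.a) ((\a.a) q)) (\a.a)) p)
Step 4: ((((\a.a) q) (\a.a)) p)

Answer: ((((\a.a) q) (\a.a)) p)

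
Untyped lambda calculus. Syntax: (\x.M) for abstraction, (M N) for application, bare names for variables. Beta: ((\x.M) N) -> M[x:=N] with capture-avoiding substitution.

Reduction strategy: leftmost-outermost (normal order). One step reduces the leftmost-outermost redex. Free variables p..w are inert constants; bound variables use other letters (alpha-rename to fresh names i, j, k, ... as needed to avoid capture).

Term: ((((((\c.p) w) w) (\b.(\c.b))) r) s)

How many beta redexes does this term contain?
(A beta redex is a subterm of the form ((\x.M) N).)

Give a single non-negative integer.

Term: ((((((\c.p) w) w) (\b.(\c.b))) r) s)
  Redex: ((\c.p) w)
Total redexes: 1

Answer: 1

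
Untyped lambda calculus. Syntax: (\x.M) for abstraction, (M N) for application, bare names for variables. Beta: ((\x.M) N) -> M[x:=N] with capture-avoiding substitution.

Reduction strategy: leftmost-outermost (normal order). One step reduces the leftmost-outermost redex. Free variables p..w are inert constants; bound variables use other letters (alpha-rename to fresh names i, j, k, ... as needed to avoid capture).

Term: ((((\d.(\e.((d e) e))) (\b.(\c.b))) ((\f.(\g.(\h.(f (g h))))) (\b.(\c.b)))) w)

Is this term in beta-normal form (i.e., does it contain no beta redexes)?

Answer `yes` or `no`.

Term: ((((\d.(\e.((d e) e))) (\b.(\c.b))) ((\f.(\g.(\h.(f (g h))))) (\b.(\c.b)))) w)
Found 2 beta redex(es).

Answer: no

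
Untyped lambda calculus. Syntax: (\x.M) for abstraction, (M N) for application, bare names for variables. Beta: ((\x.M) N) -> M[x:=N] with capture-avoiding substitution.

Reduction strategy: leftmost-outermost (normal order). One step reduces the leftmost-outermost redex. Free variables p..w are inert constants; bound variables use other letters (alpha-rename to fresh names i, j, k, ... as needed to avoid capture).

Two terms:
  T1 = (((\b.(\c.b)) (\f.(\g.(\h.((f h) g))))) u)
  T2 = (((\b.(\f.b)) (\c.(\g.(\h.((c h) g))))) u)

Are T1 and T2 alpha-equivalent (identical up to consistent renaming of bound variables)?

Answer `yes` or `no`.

Term 1: (((\b.(\c.b)) (\f.(\g.(\h.((f h) g))))) u)
Term 2: (((\b.(\f.b)) (\c.(\g.(\h.((c h) g))))) u)
Alpha-equivalence: compare structure up to binder renaming.
Result: True

Answer: yes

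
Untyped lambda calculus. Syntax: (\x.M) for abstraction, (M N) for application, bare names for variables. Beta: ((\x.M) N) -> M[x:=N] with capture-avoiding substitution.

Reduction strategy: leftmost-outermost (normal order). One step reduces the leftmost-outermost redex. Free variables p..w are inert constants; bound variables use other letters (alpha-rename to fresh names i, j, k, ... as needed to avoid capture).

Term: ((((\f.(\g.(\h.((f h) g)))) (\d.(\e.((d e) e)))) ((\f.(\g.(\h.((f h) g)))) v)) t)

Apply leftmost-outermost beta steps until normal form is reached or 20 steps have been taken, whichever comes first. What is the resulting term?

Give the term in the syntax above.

Answer: ((t (\g.(\h.((v h) g)))) (\g.(\h.((v h) g))))

Derivation:
Step 0: ((((\f.(\g.(\h.((f h) g)))) (\d.(\e.((d e) e)))) ((\f.(\g.(\h.((f h) g)))) v)) t)
Step 1: (((\g.(\h.(((\d.(\e.((d e) e))) h) g))) ((\f.(\g.(\h.((f h) g)))) v)) t)
Step 2: ((\h.(((\d.(\e.((d e) e))) h) ((\f.(\g.(\h.((f h) g)))) v))) t)
Step 3: (((\d.(\e.((d e) e))) t) ((\f.(\g.(\h.((f h) g)))) v))
Step 4: ((\e.((t e) e)) ((\f.(\g.(\h.((f h) g)))) v))
Step 5: ((t ((\f.(\g.(\h.((f h) g)))) v)) ((\f.(\g.(\h.((f h) g)))) v))
Step 6: ((t (\g.(\h.((v h) g)))) ((\f.(\g.(\h.((f h) g)))) v))
Step 7: ((t (\g.(\h.((v h) g)))) (\g.(\h.((v h) g))))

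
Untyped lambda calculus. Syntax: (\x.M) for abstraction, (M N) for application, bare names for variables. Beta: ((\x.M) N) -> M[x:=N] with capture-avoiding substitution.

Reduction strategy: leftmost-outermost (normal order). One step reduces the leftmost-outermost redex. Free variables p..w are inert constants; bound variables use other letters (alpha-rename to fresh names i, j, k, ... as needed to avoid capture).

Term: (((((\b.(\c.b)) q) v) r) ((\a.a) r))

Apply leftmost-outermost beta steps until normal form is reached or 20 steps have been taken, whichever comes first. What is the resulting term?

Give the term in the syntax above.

Step 0: (((((\b.(\c.b)) q) v) r) ((\a.a) r))
Step 1: ((((\c.q) v) r) ((\a.a) r))
Step 2: ((q r) ((\a.a) r))
Step 3: ((q r) r)

Answer: ((q r) r)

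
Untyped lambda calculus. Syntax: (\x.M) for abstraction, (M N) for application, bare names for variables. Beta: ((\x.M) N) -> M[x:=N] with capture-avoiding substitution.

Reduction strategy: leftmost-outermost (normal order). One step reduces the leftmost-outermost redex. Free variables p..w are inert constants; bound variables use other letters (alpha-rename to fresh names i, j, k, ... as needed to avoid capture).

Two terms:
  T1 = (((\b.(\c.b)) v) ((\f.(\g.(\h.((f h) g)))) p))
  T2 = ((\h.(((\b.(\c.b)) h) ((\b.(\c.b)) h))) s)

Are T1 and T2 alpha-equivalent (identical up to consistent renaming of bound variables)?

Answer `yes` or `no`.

Answer: no

Derivation:
Term 1: (((\b.(\c.b)) v) ((\f.(\g.(\h.((f h) g)))) p))
Term 2: ((\h.(((\b.(\c.b)) h) ((\b.(\c.b)) h))) s)
Alpha-equivalence: compare structure up to binder renaming.
Result: False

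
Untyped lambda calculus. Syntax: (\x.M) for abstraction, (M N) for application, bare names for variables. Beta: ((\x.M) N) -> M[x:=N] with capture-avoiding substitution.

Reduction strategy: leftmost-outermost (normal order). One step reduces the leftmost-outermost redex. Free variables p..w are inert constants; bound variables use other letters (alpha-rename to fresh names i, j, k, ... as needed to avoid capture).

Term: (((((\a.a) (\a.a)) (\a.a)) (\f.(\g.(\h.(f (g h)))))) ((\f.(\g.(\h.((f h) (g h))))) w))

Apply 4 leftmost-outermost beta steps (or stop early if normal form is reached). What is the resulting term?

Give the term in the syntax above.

Answer: (\g.(\h.(((\f.(\g.(\h.((f h) (g h))))) w) (g h))))

Derivation:
Step 0: (((((\a.a) (\a.a)) (\a.a)) (\f.(\g.(\h.(f (g h)))))) ((\f.(\g.(\h.((f h) (g h))))) w))
Step 1: ((((\a.a) (\a.a)) (\f.(\g.(\h.(f (g h)))))) ((\f.(\g.(\h.((f h) (g h))))) w))
Step 2: (((\a.a) (\f.(\g.(\h.(f (g h)))))) ((\f.(\g.(\h.((f h) (g h))))) w))
Step 3: ((\f.(\g.(\h.(f (g h))))) ((\f.(\g.(\h.((f h) (g h))))) w))
Step 4: (\g.(\h.(((\f.(\g.(\h.((f h) (g h))))) w) (g h))))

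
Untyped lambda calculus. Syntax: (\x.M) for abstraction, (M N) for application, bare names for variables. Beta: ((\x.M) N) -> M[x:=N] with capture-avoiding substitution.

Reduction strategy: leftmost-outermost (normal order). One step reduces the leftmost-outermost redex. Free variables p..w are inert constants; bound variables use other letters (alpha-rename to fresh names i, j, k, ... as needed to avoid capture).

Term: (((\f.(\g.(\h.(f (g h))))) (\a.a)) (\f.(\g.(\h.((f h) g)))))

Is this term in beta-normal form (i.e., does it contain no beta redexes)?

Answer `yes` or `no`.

Term: (((\f.(\g.(\h.(f (g h))))) (\a.a)) (\f.(\g.(\h.((f h) g)))))
Found 1 beta redex(es).

Answer: no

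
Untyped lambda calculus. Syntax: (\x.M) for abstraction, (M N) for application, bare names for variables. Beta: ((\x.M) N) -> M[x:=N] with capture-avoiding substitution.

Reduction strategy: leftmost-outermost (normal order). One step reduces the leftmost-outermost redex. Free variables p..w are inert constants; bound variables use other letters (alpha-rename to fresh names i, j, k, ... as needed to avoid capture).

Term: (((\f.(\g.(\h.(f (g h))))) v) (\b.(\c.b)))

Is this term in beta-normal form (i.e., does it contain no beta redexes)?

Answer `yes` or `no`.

Term: (((\f.(\g.(\h.(f (g h))))) v) (\b.(\c.b)))
Found 1 beta redex(es).

Answer: no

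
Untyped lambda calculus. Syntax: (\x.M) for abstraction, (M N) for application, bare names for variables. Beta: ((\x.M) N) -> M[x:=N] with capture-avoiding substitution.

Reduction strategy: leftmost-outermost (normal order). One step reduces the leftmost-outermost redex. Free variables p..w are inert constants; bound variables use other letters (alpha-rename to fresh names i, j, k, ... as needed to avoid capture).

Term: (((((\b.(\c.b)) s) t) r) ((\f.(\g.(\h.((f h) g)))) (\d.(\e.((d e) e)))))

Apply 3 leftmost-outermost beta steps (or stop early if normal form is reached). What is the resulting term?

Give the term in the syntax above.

Step 0: (((((\b.(\c.b)) s) t) r) ((\f.(\g.(\h.((f h) g)))) (\d.(\e.((d e) e)))))
Step 1: ((((\c.s) t) r) ((\f.(\g.(\h.((f h) g)))) (\d.(\e.((d e) e)))))
Step 2: ((s r) ((\f.(\g.(\h.((f h) g)))) (\d.(\e.((d e) e)))))
Step 3: ((s r) (\g.(\h.(((\d.(\e.((d e) e))) h) g))))

Answer: ((s r) (\g.(\h.(((\d.(\e.((d e) e))) h) g))))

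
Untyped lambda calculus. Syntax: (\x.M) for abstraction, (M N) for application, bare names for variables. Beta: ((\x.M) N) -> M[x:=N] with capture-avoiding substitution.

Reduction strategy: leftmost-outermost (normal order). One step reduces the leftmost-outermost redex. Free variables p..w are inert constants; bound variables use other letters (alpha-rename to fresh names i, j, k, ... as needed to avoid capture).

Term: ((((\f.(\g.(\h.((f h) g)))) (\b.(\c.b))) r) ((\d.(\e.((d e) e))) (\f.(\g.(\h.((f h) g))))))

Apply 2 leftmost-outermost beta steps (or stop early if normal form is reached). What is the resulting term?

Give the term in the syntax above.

Answer: ((\h.(((\b.(\c.b)) h) r)) ((\d.(\e.((d e) e))) (\f.(\g.(\h.((f h) g))))))

Derivation:
Step 0: ((((\f.(\g.(\h.((f h) g)))) (\b.(\c.b))) r) ((\d.(\e.((d e) e))) (\f.(\g.(\h.((f h) g))))))
Step 1: (((\g.(\h.(((\b.(\c.b)) h) g))) r) ((\d.(\e.((d e) e))) (\f.(\g.(\h.((f h) g))))))
Step 2: ((\h.(((\b.(\c.b)) h) r)) ((\d.(\e.((d e) e))) (\f.(\g.(\h.((f h) g))))))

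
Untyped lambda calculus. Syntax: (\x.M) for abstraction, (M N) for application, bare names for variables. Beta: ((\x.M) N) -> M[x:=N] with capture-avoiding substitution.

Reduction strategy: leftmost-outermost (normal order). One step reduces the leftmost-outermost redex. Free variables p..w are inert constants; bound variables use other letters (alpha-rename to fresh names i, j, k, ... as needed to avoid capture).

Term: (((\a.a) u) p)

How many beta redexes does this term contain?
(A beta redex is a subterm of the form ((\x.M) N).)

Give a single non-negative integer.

Answer: 1

Derivation:
Term: (((\a.a) u) p)
  Redex: ((\a.a) u)
Total redexes: 1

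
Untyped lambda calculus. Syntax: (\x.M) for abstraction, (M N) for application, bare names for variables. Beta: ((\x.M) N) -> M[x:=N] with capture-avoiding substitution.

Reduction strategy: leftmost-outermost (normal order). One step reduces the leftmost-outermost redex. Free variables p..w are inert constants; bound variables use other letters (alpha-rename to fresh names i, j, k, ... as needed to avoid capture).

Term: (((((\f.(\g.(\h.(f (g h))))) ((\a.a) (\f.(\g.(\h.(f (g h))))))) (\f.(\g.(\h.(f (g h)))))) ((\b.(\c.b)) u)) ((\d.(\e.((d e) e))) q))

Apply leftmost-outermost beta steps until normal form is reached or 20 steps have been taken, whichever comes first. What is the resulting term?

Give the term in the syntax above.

Answer: (\h.(\i.u))

Derivation:
Step 0: (((((\f.(\g.(\h.(f (g h))))) ((\a.a) (\f.(\g.(\h.(f (g h))))))) (\f.(\g.(\h.(f (g h)))))) ((\b.(\c.b)) u)) ((\d.(\e.((d e) e))) q))
Step 1: ((((\g.(\h.(((\a.a) (\f.(\g.(\h.(f (g h)))))) (g h)))) (\f.(\g.(\h.(f (g h)))))) ((\b.(\c.b)) u)) ((\d.(\e.((d e) e))) q))
Step 2: (((\h.(((\a.a) (\f.(\g.(\h.(f (g h)))))) ((\f.(\g.(\h.(f (g h))))) h))) ((\b.(\c.b)) u)) ((\d.(\e.((d e) e))) q))
Step 3: ((((\a.a) (\f.(\g.(\h.(f (g h)))))) ((\f.(\g.(\h.(f (g h))))) ((\b.(\c.b)) u))) ((\d.(\e.((d e) e))) q))
Step 4: (((\f.(\g.(\h.(f (g h))))) ((\f.(\g.(\h.(f (g h))))) ((\b.(\c.b)) u))) ((\d.(\e.((d e) e))) q))
Step 5: ((\g.(\h.(((\f.(\g.(\h.(f (g h))))) ((\b.(\c.b)) u)) (g h)))) ((\d.(\e.((d e) e))) q))
Step 6: (\h.(((\f.(\g.(\h.(f (g h))))) ((\b.(\c.b)) u)) (((\d.(\e.((d e) e))) q) h)))
Step 7: (\h.((\g.(\h.(((\b.(\c.b)) u) (g h)))) (((\d.(\e.((d e) e))) q) h)))
Step 8: (\h.(\i.(((\b.(\c.b)) u) ((((\d.(\e.((d e) e))) q) h) i))))
Step 9: (\h.(\i.((\c.u) ((((\d.(\e.((d e) e))) q) h) i))))
Step 10: (\h.(\i.u))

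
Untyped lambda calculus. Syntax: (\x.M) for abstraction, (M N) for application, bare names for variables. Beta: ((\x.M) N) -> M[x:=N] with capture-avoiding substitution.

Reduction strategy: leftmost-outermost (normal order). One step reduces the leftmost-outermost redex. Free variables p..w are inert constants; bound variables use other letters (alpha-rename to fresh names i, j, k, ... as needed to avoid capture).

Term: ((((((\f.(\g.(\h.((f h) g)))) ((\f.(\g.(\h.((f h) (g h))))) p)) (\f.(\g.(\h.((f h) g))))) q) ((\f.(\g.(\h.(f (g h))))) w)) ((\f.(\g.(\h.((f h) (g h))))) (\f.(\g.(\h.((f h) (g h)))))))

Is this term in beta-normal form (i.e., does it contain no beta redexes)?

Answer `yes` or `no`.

Term: ((((((\f.(\g.(\h.((f h) g)))) ((\f.(\g.(\h.((f h) (g h))))) p)) (\f.(\g.(\h.((f h) g))))) q) ((\f.(\g.(\h.(f (g h))))) w)) ((\f.(\g.(\h.((f h) (g h))))) (\f.(\g.(\h.((f h) (g h)))))))
Found 4 beta redex(es).

Answer: no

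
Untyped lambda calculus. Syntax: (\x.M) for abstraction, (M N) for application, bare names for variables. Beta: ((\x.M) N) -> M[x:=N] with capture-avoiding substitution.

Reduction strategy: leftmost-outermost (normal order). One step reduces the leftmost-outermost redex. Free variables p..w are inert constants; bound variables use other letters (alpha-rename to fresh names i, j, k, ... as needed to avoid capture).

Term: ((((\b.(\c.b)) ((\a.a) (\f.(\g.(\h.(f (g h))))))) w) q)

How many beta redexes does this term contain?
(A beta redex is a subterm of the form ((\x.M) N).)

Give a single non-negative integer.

Answer: 2

Derivation:
Term: ((((\b.(\c.b)) ((\a.a) (\f.(\g.(\h.(f (g h))))))) w) q)
  Redex: ((\b.(\c.b)) ((\a.a) (\f.(\g.(\h.(f (g h)))))))
  Redex: ((\a.a) (\f.(\g.(\h.(f (g h))))))
Total redexes: 2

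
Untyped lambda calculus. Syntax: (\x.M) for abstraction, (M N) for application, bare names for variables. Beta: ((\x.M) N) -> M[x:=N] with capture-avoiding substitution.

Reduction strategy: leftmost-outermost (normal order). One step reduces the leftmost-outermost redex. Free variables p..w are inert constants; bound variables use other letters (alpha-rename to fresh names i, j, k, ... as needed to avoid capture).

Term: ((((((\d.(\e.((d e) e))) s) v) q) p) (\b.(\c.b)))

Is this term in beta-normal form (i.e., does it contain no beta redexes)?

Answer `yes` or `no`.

Term: ((((((\d.(\e.((d e) e))) s) v) q) p) (\b.(\c.b)))
Found 1 beta redex(es).

Answer: no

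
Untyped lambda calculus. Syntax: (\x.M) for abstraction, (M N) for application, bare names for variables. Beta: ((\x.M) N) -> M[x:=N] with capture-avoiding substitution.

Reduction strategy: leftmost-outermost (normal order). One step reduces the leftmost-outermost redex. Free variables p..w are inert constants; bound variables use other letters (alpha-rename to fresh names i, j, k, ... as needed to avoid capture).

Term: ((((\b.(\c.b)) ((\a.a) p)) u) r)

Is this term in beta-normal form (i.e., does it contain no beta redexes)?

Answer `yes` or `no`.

Answer: no

Derivation:
Term: ((((\b.(\c.b)) ((\a.a) p)) u) r)
Found 2 beta redex(es).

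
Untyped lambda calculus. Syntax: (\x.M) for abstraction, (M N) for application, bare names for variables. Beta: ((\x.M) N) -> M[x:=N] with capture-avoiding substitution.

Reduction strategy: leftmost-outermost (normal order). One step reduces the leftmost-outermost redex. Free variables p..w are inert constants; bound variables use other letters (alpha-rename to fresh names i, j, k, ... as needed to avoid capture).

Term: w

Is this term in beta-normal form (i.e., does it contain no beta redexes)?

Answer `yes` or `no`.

Term: w
No beta redexes found.

Answer: yes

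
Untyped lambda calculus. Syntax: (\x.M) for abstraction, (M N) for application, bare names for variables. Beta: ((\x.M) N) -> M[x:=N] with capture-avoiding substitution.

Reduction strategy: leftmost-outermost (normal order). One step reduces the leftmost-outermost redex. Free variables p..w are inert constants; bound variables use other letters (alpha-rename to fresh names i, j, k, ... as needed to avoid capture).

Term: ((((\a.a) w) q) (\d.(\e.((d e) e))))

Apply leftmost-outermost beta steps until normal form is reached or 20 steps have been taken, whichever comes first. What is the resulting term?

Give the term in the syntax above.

Answer: ((w q) (\d.(\e.((d e) e))))

Derivation:
Step 0: ((((\a.a) w) q) (\d.(\e.((d e) e))))
Step 1: ((w q) (\d.(\e.((d e) e))))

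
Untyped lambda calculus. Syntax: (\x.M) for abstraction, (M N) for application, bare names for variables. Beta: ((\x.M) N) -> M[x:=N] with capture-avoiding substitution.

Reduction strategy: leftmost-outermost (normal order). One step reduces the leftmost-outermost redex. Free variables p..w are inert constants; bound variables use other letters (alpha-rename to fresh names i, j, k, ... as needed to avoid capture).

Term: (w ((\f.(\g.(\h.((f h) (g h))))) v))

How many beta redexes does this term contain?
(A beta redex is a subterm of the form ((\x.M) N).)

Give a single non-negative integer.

Answer: 1

Derivation:
Term: (w ((\f.(\g.(\h.((f h) (g h))))) v))
  Redex: ((\f.(\g.(\h.((f h) (g h))))) v)
Total redexes: 1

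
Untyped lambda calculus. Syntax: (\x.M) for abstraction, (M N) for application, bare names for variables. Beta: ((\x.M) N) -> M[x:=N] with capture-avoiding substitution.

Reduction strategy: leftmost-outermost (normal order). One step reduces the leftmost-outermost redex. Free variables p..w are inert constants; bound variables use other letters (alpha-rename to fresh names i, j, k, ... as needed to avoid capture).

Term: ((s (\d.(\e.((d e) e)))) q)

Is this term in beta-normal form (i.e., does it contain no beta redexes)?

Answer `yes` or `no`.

Answer: yes

Derivation:
Term: ((s (\d.(\e.((d e) e)))) q)
No beta redexes found.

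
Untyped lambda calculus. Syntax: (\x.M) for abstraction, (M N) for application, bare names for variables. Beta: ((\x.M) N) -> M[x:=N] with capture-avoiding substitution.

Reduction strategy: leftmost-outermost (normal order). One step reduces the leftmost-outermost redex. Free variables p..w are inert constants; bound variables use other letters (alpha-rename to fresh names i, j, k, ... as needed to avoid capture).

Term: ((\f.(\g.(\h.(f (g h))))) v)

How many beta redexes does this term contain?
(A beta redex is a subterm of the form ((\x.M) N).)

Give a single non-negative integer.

Answer: 1

Derivation:
Term: ((\f.(\g.(\h.(f (g h))))) v)
  Redex: ((\f.(\g.(\h.(f (g h))))) v)
Total redexes: 1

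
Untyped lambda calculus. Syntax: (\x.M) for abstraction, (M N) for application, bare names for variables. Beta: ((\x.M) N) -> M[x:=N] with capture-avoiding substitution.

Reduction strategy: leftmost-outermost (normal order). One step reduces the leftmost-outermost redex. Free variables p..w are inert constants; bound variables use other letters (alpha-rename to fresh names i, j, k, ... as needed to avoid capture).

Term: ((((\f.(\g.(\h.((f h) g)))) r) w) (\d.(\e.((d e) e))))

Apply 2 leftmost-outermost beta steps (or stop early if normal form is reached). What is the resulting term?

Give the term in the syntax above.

Answer: ((\h.((r h) w)) (\d.(\e.((d e) e))))

Derivation:
Step 0: ((((\f.(\g.(\h.((f h) g)))) r) w) (\d.(\e.((d e) e))))
Step 1: (((\g.(\h.((r h) g))) w) (\d.(\e.((d e) e))))
Step 2: ((\h.((r h) w)) (\d.(\e.((d e) e))))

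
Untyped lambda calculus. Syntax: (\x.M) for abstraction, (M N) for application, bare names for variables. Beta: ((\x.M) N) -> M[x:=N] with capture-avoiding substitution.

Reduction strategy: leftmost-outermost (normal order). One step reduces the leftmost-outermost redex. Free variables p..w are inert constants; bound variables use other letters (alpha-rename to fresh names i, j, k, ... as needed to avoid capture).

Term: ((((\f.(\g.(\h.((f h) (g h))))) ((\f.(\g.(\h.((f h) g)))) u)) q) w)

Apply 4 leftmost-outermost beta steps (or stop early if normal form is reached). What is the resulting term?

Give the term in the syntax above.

Step 0: ((((\f.(\g.(\h.((f h) (g h))))) ((\f.(\g.(\h.((f h) g)))) u)) q) w)
Step 1: (((\g.(\h.((((\f.(\g.(\h.((f h) g)))) u) h) (g h)))) q) w)
Step 2: ((\h.((((\f.(\g.(\h.((f h) g)))) u) h) (q h))) w)
Step 3: ((((\f.(\g.(\h.((f h) g)))) u) w) (q w))
Step 4: (((\g.(\h.((u h) g))) w) (q w))

Answer: (((\g.(\h.((u h) g))) w) (q w))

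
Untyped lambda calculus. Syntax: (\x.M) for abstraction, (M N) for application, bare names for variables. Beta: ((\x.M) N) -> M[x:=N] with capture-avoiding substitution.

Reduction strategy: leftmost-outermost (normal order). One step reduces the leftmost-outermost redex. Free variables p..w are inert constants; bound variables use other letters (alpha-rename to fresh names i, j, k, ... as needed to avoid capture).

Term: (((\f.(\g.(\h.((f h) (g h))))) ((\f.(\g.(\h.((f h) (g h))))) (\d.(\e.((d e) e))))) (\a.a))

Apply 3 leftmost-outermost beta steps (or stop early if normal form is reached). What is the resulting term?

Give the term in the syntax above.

Answer: (\h.(((\g.(\h.(((\d.(\e.((d e) e))) h) (g h)))) h) ((\a.a) h)))

Derivation:
Step 0: (((\f.(\g.(\h.((f h) (g h))))) ((\f.(\g.(\h.((f h) (g h))))) (\d.(\e.((d e) e))))) (\a.a))
Step 1: ((\g.(\h.((((\f.(\g.(\h.((f h) (g h))))) (\d.(\e.((d e) e)))) h) (g h)))) (\a.a))
Step 2: (\h.((((\f.(\g.(\h.((f h) (g h))))) (\d.(\e.((d e) e)))) h) ((\a.a) h)))
Step 3: (\h.(((\g.(\h.(((\d.(\e.((d e) e))) h) (g h)))) h) ((\a.a) h)))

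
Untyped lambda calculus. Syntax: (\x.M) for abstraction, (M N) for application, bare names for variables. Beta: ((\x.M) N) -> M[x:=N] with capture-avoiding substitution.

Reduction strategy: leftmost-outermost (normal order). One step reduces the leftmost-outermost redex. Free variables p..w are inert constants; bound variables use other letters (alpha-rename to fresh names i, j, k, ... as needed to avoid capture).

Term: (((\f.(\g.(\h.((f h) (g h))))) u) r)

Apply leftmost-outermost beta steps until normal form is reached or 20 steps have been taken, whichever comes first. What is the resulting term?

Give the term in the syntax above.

Answer: (\h.((u h) (r h)))

Derivation:
Step 0: (((\f.(\g.(\h.((f h) (g h))))) u) r)
Step 1: ((\g.(\h.((u h) (g h)))) r)
Step 2: (\h.((u h) (r h)))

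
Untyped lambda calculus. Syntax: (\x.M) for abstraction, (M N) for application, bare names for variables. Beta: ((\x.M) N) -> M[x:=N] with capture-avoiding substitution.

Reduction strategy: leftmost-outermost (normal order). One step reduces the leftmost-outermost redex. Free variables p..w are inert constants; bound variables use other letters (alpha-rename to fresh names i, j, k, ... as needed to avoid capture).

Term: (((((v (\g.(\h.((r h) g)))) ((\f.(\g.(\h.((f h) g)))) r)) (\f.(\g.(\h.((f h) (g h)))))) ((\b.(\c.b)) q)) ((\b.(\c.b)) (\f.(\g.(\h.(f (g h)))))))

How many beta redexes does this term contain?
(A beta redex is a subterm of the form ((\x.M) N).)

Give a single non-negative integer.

Term: (((((v (\g.(\h.((r h) g)))) ((\f.(\g.(\h.((f h) g)))) r)) (\f.(\g.(\h.((f h) (g h)))))) ((\b.(\c.b)) q)) ((\b.(\c.b)) (\f.(\g.(\h.(f (g h)))))))
  Redex: ((\f.(\g.(\h.((f h) g)))) r)
  Redex: ((\b.(\c.b)) q)
  Redex: ((\b.(\c.b)) (\f.(\g.(\h.(f (g h))))))
Total redexes: 3

Answer: 3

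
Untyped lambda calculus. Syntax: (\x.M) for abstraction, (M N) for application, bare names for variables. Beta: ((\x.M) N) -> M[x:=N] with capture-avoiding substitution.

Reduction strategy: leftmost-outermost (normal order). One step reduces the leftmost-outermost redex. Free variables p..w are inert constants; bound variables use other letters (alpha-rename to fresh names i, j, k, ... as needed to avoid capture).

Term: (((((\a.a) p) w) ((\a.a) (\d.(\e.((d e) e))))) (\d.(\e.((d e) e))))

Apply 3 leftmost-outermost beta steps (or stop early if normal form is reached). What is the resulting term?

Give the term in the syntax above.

Step 0: (((((\a.a) p) w) ((\a.a) (\d.(\e.((d e) e))))) (\d.(\e.((d e) e))))
Step 1: (((p w) ((\a.a) (\d.(\e.((d e) e))))) (\d.(\e.((d e) e))))
Step 2: (((p w) (\d.(\e.((d e) e)))) (\d.(\e.((d e) e))))
Step 3: (normal form reached)

Answer: (((p w) (\d.(\e.((d e) e)))) (\d.(\e.((d e) e))))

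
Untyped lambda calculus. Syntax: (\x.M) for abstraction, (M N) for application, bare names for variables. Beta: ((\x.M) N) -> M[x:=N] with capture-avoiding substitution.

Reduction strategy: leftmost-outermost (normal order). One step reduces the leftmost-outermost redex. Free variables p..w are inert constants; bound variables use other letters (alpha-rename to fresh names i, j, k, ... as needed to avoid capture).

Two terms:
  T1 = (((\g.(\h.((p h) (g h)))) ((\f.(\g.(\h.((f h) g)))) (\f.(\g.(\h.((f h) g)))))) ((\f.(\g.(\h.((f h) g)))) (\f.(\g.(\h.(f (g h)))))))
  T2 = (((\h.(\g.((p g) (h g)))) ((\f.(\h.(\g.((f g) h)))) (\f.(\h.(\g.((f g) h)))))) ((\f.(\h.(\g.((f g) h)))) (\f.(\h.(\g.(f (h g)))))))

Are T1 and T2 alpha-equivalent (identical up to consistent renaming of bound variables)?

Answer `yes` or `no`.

Term 1: (((\g.(\h.((p h) (g h)))) ((\f.(\g.(\h.((f h) g)))) (\f.(\g.(\h.((f h) g)))))) ((\f.(\g.(\h.((f h) g)))) (\f.(\g.(\h.(f (g h)))))))
Term 2: (((\h.(\g.((p g) (h g)))) ((\f.(\h.(\g.((f g) h)))) (\f.(\h.(\g.((f g) h)))))) ((\f.(\h.(\g.((f g) h)))) (\f.(\h.(\g.(f (h g)))))))
Alpha-equivalence: compare structure up to binder renaming.
Result: True

Answer: yes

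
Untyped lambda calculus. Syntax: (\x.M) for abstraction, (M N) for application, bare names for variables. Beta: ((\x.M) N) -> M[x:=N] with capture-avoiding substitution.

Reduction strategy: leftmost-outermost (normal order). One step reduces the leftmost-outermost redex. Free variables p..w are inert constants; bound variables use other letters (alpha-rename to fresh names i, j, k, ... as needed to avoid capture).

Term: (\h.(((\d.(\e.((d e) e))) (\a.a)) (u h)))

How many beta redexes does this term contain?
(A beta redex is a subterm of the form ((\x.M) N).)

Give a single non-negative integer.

Answer: 1

Derivation:
Term: (\h.(((\d.(\e.((d e) e))) (\a.a)) (u h)))
  Redex: ((\d.(\e.((d e) e))) (\a.a))
Total redexes: 1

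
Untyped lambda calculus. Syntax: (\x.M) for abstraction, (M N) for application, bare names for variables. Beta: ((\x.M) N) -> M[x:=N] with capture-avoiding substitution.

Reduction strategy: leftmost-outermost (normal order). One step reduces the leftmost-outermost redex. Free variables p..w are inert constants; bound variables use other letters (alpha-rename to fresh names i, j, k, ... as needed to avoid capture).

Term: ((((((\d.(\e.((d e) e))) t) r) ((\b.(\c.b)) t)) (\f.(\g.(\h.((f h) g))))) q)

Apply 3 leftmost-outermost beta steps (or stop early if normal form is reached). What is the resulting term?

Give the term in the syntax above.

Answer: (((((t r) r) (\c.t)) (\f.(\g.(\h.((f h) g))))) q)

Derivation:
Step 0: ((((((\d.(\e.((d e) e))) t) r) ((\b.(\c.b)) t)) (\f.(\g.(\h.((f h) g))))) q)
Step 1: (((((\e.((t e) e)) r) ((\b.(\c.b)) t)) (\f.(\g.(\h.((f h) g))))) q)
Step 2: (((((t r) r) ((\b.(\c.b)) t)) (\f.(\g.(\h.((f h) g))))) q)
Step 3: (((((t r) r) (\c.t)) (\f.(\g.(\h.((f h) g))))) q)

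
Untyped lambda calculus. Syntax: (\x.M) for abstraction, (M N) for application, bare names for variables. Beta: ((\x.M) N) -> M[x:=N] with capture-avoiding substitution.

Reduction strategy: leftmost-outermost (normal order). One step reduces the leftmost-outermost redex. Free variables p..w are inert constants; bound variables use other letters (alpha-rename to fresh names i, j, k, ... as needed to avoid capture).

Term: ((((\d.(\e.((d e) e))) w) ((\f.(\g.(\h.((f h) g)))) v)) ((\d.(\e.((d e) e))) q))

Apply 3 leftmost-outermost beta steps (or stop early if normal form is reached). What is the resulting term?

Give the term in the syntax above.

Answer: (((w (\g.(\h.((v h) g)))) ((\f.(\g.(\h.((f h) g)))) v)) ((\d.(\e.((d e) e))) q))

Derivation:
Step 0: ((((\d.(\e.((d e) e))) w) ((\f.(\g.(\h.((f h) g)))) v)) ((\d.(\e.((d e) e))) q))
Step 1: (((\e.((w e) e)) ((\f.(\g.(\h.((f h) g)))) v)) ((\d.(\e.((d e) e))) q))
Step 2: (((w ((\f.(\g.(\h.((f h) g)))) v)) ((\f.(\g.(\h.((f h) g)))) v)) ((\d.(\e.((d e) e))) q))
Step 3: (((w (\g.(\h.((v h) g)))) ((\f.(\g.(\h.((f h) g)))) v)) ((\d.(\e.((d e) e))) q))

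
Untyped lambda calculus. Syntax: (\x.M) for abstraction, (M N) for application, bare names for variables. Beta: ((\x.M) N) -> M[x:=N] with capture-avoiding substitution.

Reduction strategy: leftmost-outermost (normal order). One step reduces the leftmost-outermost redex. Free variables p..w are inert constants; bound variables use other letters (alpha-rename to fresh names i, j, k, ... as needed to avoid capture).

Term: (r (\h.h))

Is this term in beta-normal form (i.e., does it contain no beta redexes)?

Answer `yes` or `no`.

Term: (r (\h.h))
No beta redexes found.

Answer: yes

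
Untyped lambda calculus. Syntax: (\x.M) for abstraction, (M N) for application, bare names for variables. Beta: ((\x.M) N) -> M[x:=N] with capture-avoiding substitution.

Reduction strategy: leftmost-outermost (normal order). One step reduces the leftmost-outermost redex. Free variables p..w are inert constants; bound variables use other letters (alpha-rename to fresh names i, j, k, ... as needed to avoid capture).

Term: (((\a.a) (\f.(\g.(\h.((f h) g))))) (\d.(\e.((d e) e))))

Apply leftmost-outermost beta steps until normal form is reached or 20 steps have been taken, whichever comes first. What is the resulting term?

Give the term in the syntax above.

Answer: (\g.(\h.((h g) g)))

Derivation:
Step 0: (((\a.a) (\f.(\g.(\h.((f h) g))))) (\d.(\e.((d e) e))))
Step 1: ((\f.(\g.(\h.((f h) g)))) (\d.(\e.((d e) e))))
Step 2: (\g.(\h.(((\d.(\e.((d e) e))) h) g)))
Step 3: (\g.(\h.((\e.((h e) e)) g)))
Step 4: (\g.(\h.((h g) g)))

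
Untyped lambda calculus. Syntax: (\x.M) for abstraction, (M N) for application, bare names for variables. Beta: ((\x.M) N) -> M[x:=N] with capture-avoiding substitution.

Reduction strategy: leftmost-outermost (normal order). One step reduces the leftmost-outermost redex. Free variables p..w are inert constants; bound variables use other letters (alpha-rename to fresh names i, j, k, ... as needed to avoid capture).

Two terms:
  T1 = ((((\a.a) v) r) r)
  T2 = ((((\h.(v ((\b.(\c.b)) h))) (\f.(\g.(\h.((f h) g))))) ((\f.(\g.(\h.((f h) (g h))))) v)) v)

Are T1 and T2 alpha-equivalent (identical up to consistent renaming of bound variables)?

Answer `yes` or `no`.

Term 1: ((((\a.a) v) r) r)
Term 2: ((((\h.(v ((\b.(\c.b)) h))) (\f.(\g.(\h.((f h) g))))) ((\f.(\g.(\h.((f h) (g h))))) v)) v)
Alpha-equivalence: compare structure up to binder renaming.
Result: False

Answer: no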